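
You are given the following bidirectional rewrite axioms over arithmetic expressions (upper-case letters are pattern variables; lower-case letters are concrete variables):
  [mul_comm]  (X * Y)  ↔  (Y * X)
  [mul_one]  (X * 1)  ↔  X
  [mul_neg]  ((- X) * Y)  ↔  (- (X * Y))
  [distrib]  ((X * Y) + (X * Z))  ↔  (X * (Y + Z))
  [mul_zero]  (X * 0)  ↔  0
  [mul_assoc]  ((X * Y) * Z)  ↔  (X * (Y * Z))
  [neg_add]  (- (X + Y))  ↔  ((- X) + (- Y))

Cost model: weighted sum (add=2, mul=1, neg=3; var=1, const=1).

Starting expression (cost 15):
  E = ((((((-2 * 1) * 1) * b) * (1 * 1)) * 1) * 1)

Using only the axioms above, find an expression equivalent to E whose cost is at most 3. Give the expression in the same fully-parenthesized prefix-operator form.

1. [mul_one →] ((((((-2 * 1) * 1) * b) * (1 * 1)) * 1) * 1)  →  (((((-2 * 1) * 1) * b) * (1 * 1)) * 1)
2. [mul_one →] (1 * 1)  →  1;  E = (((((-2 * 1) * 1) * b) * 1) * 1)
3. [mul_one →] ((((-2 * 1) * 1) * b) * 1)  →  (((-2 * 1) * 1) * b);  E = ((((-2 * 1) * 1) * b) * 1)
4. [mul_one →] (-2 * 1)  →  -2;  E = (((-2 * 1) * b) * 1)
5. [mul_one →] (-2 * 1)  →  -2;  E = ((-2 * b) * 1)
6. [mul_one →] ((-2 * b) * 1)  →  (-2 * b);  cost 3 ≤ 3, done

(-2 * b)   [cost 3]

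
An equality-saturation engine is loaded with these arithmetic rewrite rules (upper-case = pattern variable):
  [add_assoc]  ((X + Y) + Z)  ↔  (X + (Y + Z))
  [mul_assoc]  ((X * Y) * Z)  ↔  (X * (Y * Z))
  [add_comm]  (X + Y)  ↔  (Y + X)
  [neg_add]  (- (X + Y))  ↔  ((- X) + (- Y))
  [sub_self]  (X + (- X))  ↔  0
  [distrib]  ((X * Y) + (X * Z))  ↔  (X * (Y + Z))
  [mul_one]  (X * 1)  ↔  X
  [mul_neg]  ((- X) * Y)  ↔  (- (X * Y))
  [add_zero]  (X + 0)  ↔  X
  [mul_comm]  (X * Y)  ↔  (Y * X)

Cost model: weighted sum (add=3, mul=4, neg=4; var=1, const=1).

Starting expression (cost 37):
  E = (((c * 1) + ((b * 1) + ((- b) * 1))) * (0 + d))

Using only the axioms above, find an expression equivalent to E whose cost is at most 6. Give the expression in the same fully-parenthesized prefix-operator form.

(c * d)   [cost 6]

step 1: mul_one (→) rewrites ((- b) * 1) into (- b), now (((c * 1) + ((b * 1) + (- b))) * (0 + d))
step 2: mul_one (→) rewrites (b * 1) into b, now (((c * 1) + (b + (- b))) * (0 + d))
step 3: add_comm (→) rewrites (0 + d) into (d + 0), now (((c * 1) + (b + (- b))) * (d + 0))
step 4: sub_self (→) rewrites (b + (- b)) into 0, now (((c * 1) + 0) * (d + 0))
step 5: add_zero (→) rewrites (d + 0) into d, now (((c * 1) + 0) * d)
step 6: mul_one (→) rewrites (c * 1) into c, now ((c + 0) * d)
step 7: add_zero (→) rewrites (c + 0) into c, reaching cost 6 (bound 6)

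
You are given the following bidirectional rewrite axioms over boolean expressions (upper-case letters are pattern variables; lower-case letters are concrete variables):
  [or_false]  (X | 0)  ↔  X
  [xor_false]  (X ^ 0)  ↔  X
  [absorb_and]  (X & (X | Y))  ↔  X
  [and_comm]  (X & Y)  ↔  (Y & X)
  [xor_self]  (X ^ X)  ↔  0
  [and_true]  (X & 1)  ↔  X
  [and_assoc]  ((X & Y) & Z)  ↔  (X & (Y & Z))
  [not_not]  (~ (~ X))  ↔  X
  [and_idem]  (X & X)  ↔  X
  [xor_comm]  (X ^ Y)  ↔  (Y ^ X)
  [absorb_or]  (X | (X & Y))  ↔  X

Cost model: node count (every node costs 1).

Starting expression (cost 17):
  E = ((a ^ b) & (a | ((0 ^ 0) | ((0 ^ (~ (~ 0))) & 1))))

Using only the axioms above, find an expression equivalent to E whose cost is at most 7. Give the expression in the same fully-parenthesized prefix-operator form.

((a ^ b) & (a | 0))   [cost 7]

(1) (~ (~ 0))  =[not_not →]=  0    ⊢ ((a ^ b) & (a | ((0 ^ 0) | ((0 ^ 0) & 1))))
(2) ((0 ^ 0) | ((0 ^ 0) & 1))  =[absorb_or →]=  (0 ^ 0)    ⊢ ((a ^ b) & (a | (0 ^ 0)))
(3) (0 ^ 0)  =[xor_self →]=  0    ⊢ cost 7, within 7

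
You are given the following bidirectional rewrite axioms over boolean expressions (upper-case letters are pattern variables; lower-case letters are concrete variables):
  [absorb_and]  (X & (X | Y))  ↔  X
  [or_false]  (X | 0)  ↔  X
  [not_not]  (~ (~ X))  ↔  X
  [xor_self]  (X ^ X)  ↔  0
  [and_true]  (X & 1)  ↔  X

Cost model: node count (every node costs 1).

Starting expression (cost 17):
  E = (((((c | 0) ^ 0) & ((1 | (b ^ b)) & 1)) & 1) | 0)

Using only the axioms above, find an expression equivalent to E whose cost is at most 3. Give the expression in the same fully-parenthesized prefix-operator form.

(1) (b ^ b)  =[xor_self →]=  0    ⊢ (((((c | 0) ^ 0) & ((1 | 0) & 1)) & 1) | 0)
(2) (c | 0)  =[or_false →]=  c    ⊢ ((((c ^ 0) & ((1 | 0) & 1)) & 1) | 0)
(3) (1 | 0)  =[or_false →]=  1    ⊢ ((((c ^ 0) & (1 & 1)) & 1) | 0)
(4) (1 & 1)  =[and_true →]=  1    ⊢ ((((c ^ 0) & 1) & 1) | 0)
(5) (((c ^ 0) & 1) & 1)  =[and_true →]=  ((c ^ 0) & 1)    ⊢ (((c ^ 0) & 1) | 0)
(6) (((c ^ 0) & 1) | 0)  =[or_false →]=  ((c ^ 0) & 1)
(7) ((c ^ 0) & 1)  =[and_true →]=  (c ^ 0)    ⊢ cost 3, within 3

(c ^ 0)   [cost 3]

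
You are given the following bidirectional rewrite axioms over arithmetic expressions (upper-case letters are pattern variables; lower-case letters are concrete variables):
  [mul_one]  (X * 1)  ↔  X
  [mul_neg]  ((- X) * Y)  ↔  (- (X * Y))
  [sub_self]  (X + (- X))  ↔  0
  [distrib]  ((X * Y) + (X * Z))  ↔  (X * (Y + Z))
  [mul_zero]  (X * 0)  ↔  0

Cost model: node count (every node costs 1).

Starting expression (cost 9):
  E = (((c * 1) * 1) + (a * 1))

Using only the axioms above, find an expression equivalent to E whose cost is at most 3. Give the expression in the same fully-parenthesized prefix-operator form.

step 1: mul_one (→) rewrites (c * 1) into c, now ((c * 1) + (a * 1))
step 2: mul_one (→) rewrites (a * 1) into a, now ((c * 1) + a)
step 3: mul_one (→) rewrites (c * 1) into c, reaching cost 3 (bound 3)

(c + a)   [cost 3]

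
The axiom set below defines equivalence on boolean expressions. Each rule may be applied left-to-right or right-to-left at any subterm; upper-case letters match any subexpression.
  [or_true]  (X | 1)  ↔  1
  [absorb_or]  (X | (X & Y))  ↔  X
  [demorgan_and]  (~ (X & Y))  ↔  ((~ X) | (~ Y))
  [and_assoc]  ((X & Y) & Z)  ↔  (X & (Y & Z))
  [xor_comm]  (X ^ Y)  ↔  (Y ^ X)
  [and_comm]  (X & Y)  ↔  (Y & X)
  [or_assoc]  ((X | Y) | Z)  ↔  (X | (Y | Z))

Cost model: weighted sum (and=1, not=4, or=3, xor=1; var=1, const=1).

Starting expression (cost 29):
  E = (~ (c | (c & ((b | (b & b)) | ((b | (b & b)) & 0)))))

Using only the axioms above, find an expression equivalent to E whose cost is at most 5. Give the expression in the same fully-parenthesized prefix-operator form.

(1) ((b | (b & b)) | ((b | (b & b)) & 0))  =[absorb_or →]=  (b | (b & b))    ⊢ (~ (c | (c & (b | (b & b)))))
(2) (b | (b & b))  =[absorb_or →]=  b    ⊢ (~ (c | (c & b)))
(3) (c | (c & b))  =[absorb_or →]=  c    ⊢ cost 5, within 5

(~ c)   [cost 5]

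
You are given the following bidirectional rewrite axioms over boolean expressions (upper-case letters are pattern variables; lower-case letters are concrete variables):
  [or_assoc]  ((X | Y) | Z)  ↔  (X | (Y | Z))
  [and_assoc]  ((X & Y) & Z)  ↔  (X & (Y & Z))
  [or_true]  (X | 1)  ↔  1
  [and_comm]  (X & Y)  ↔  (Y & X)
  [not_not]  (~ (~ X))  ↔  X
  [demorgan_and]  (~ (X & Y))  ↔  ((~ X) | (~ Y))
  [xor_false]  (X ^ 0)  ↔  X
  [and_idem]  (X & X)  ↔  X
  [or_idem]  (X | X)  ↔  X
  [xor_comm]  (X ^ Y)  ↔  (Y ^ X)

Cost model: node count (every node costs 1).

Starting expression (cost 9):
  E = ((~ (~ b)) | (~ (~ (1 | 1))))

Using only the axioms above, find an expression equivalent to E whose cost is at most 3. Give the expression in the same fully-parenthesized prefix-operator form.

(1) (~ (~ b))  =[not_not →]=  b    ⊢ (b | (~ (~ (1 | 1))))
(2) (~ (~ (1 | 1)))  =[not_not →]=  (1 | 1)    ⊢ (b | (1 | 1))
(3) (1 | 1)  =[or_true →]=  1    ⊢ cost 3, within 3

(b | 1)   [cost 3]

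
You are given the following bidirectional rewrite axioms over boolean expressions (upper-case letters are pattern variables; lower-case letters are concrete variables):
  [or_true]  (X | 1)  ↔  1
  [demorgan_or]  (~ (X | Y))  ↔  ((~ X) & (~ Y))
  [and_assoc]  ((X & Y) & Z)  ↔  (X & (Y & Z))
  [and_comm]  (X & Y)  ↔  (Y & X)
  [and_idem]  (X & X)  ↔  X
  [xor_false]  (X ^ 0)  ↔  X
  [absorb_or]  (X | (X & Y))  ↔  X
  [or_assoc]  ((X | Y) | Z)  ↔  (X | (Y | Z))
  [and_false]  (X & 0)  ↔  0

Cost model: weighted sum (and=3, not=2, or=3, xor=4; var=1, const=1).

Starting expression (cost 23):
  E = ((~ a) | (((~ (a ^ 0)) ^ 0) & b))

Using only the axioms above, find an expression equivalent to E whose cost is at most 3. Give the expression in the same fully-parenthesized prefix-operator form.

(1) ((~ (a ^ 0)) ^ 0)  =[xor_false →]=  (~ (a ^ 0))    ⊢ ((~ a) | ((~ (a ^ 0)) & b))
(2) (a ^ 0)  =[xor_false →]=  a    ⊢ ((~ a) | ((~ a) & b))
(3) ((~ a) | ((~ a) & b))  =[absorb_or →]=  (~ a)    ⊢ cost 3, within 3

(~ a)   [cost 3]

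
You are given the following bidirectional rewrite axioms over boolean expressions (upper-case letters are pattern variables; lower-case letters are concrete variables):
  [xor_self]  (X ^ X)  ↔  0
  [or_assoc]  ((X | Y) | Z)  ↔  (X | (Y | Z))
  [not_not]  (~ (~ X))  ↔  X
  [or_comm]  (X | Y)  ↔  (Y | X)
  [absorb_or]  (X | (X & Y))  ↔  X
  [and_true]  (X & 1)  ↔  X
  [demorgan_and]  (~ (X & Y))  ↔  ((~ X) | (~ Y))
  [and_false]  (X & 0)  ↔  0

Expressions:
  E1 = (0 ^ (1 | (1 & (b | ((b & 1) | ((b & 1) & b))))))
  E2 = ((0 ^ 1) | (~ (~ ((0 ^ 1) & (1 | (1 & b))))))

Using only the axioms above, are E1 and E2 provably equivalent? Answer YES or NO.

YES

(1) ((b & 1) | ((b & 1) & b))  =[absorb_or →]=  (b & 1)    ⊢ (0 ^ (1 | (1 & (b | (b & 1)))))
(2) (b | (b & 1))  =[absorb_or →]=  b    ⊢ (0 ^ (1 | (1 & b)))
(3) (1 | (1 & b))  =[absorb_or →]=  1    ⊢ (0 ^ 1)
(4) (0 ^ 1)  =[absorb_or ←]=  ((0 ^ 1) | ((0 ^ 1) & 1))
(5) ((0 ^ 1) & 1)  =[not_not ←]=  (~ (~ ((0 ^ 1) & 1)))    ⊢ ((0 ^ 1) | (~ (~ ((0 ^ 1) & 1))))
(6) 1  =[absorb_or ←]=  (1 | (1 & b))    ⊢ E2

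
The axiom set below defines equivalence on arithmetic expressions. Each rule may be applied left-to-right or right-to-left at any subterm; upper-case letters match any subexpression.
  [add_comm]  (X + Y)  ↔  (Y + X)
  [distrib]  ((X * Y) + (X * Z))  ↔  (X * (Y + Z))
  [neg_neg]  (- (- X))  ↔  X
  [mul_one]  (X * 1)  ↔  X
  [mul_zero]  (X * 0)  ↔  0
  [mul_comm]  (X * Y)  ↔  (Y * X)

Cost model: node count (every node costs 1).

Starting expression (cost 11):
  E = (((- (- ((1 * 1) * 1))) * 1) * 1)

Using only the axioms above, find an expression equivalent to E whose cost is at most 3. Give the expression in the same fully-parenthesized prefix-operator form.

(- (- 1))   [cost 3]

step 1: mul_one (→) rewrites ((- (- ((1 * 1) * 1))) * 1) into (- (- ((1 * 1) * 1))), now ((- (- ((1 * 1) * 1))) * 1)
step 2: mul_one (→) rewrites ((- (- ((1 * 1) * 1))) * 1) into (- (- ((1 * 1) * 1)))
step 3: mul_one (→) rewrites ((1 * 1) * 1) into (1 * 1), now (- (- (1 * 1)))
step 4: mul_one (→) rewrites (1 * 1) into 1, reaching cost 3 (bound 3)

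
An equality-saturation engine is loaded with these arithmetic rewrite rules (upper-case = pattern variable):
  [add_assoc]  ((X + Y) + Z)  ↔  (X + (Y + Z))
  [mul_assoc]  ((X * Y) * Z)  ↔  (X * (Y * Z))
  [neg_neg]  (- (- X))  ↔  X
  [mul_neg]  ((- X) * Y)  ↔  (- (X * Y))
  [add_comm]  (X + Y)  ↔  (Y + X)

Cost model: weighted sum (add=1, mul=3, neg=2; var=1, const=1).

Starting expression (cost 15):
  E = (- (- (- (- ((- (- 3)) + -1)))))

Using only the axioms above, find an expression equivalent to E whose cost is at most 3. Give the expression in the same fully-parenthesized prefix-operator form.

(1) (- (- 3))  =[neg_neg →]=  3    ⊢ (- (- (- (- (3 + -1)))))
(2) (- (- (- (- (3 + -1)))))  =[neg_neg →]=  (- (- (3 + -1)))
(3) (- (- (3 + -1)))  =[neg_neg →]=  (3 + -1)    ⊢ cost 3, within 3

(3 + -1)   [cost 3]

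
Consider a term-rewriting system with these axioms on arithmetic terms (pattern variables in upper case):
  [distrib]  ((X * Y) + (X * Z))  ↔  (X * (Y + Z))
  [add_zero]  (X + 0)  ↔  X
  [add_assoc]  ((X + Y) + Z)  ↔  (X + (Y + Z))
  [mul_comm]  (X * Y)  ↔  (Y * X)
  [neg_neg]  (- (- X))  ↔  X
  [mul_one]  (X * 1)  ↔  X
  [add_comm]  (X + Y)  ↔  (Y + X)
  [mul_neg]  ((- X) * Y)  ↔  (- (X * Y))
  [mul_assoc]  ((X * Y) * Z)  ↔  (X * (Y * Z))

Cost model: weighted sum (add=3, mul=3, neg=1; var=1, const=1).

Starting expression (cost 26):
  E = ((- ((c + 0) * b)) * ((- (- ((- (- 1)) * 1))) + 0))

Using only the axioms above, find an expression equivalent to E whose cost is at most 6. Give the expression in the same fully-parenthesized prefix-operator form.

(1) (- (- 1))  =[neg_neg →]=  1    ⊢ ((- ((c + 0) * b)) * ((- (- (1 * 1))) + 0))
(2) (1 * 1)  =[mul_one →]=  1    ⊢ ((- ((c + 0) * b)) * ((- (- 1)) + 0))
(3) ((- ((c + 0) * b)) * ((- (- 1)) + 0))  =[mul_neg →]=  (- (((c + 0) * b) * ((- (- 1)) + 0)))
(4) (- (- 1))  =[neg_neg →]=  1    ⊢ (- (((c + 0) * b) * (1 + 0)))
(5) (1 + 0)  =[add_zero →]=  1    ⊢ (- (((c + 0) * b) * 1))
(6) (((c + 0) * b) * 1)  =[mul_one →]=  ((c + 0) * b)    ⊢ (- ((c + 0) * b))
(7) (c + 0)  =[add_zero →]=  c    ⊢ cost 6, within 6

(- (c * b))   [cost 6]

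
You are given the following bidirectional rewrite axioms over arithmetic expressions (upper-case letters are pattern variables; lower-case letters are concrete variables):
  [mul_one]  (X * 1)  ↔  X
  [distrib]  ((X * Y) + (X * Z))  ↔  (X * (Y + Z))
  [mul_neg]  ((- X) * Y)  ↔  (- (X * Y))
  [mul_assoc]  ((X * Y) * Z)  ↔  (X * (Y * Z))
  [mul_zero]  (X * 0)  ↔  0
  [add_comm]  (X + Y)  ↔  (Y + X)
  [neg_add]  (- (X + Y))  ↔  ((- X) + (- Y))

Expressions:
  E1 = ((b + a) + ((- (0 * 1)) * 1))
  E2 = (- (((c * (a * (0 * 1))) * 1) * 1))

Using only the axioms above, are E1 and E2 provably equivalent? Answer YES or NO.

All listed rules preserve value, hence provable equivalence implies equal values everywhere; look for a separating assignment.
a=0, b=1, c=0 gives E1 ↦ 1, E2 ↦ 0; values differ ⇒ not provably equivalent.

NO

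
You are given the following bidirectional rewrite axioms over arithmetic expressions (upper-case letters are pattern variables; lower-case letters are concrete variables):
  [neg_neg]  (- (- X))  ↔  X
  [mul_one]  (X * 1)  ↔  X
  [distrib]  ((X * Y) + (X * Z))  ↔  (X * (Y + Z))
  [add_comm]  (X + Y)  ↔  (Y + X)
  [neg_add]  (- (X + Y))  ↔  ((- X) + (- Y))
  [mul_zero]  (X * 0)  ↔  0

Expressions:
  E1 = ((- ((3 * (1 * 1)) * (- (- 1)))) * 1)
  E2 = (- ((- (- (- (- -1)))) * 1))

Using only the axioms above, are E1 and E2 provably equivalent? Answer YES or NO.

NO

Every axiom is a valid identity, so a rewrite proof would force E1 and E2 to agree under every assignment.
At the empty assignment (no variables occur): E1 = -3 but E2 = 1; they differ, so no derivation exists.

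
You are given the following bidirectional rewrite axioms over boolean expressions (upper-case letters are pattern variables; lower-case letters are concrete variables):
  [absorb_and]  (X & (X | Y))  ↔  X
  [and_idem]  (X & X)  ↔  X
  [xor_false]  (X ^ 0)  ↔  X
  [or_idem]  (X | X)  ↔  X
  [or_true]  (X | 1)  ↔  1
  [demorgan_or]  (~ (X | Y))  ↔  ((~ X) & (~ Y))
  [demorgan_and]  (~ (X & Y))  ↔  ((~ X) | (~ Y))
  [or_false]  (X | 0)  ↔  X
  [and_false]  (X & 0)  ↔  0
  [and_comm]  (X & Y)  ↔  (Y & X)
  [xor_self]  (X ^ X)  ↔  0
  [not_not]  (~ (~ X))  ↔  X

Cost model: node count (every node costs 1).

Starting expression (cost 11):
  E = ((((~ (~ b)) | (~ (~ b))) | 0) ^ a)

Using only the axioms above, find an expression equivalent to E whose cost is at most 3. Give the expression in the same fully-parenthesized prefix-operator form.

(b ^ a)   [cost 3]

1. [or_idem →] ((~ (~ b)) | (~ (~ b)))  →  (~ (~ b));  E = (((~ (~ b)) | 0) ^ a)
2. [or_false →] ((~ (~ b)) | 0)  →  (~ (~ b));  E = ((~ (~ b)) ^ a)
3. [not_not →] (~ (~ b))  →  b;  cost 3 ≤ 3, done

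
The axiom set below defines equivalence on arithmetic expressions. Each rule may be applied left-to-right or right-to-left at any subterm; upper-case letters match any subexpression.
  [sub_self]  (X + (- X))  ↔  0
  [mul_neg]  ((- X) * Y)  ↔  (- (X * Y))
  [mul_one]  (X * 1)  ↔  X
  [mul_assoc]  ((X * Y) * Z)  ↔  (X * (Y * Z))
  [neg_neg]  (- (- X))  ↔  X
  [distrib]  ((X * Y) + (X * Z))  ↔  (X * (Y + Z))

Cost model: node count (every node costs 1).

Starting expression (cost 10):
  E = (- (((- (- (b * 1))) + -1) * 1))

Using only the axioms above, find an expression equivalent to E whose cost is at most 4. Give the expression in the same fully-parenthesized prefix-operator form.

(- (b + -1))   [cost 4]

1. [neg_neg →] (- (- (b * 1)))  →  (b * 1);  E = (- (((b * 1) + -1) * 1))
2. [mul_one →] (((b * 1) + -1) * 1)  →  ((b * 1) + -1);  E = (- ((b * 1) + -1))
3. [mul_one →] (b * 1)  →  b;  cost 4 ≤ 4, done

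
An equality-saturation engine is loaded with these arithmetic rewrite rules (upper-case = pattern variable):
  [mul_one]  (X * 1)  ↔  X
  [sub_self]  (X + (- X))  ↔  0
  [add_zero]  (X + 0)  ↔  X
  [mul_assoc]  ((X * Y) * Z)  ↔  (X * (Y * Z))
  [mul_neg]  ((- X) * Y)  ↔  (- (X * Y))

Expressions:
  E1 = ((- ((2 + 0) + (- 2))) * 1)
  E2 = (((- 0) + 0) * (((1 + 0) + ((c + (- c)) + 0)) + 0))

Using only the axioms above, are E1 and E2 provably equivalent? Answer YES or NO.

step 1: add_zero (→) rewrites (2 + 0) into 2, now ((- (2 + (- 2))) * 1)
step 2: sub_self (→) rewrites (2 + (- 2)) into 0, now ((- 0) * 1)
step 3: add_zero (←) rewrites 1 into (1 + 0), now ((- 0) * (1 + 0))
step 4: add_zero (←) rewrites (- 0) into ((- 0) + 0), now (((- 0) + 0) * (1 + 0))
step 5: add_zero (←) rewrites 1 into (1 + 0), now (((- 0) + 0) * ((1 + 0) + 0))
step 6: add_zero (←) rewrites (1 + 0) into ((1 + 0) + 0), now (((- 0) + 0) * (((1 + 0) + 0) + 0))
step 7: add_zero (←) rewrites 0 into (0 + 0), now (((- 0) + 0) * (((1 + 0) + (0 + 0)) + 0))
step 8: sub_self (←) rewrites 0 into (c + (- c)), which is E2

YES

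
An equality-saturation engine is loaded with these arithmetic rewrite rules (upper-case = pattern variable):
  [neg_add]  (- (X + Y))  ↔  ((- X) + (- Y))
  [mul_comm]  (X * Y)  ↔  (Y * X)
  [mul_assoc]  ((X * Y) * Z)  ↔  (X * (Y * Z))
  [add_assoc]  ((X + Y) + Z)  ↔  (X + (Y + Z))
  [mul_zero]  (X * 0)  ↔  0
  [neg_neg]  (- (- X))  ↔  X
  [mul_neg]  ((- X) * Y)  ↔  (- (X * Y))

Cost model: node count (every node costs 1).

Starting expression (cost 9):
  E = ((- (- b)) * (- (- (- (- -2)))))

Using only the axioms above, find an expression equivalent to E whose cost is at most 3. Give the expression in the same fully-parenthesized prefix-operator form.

(1) (- (- (- (- -2))))  =[neg_neg →]=  (- (- -2))    ⊢ ((- (- b)) * (- (- -2)))
(2) (- (- -2))  =[neg_neg →]=  -2    ⊢ ((- (- b)) * -2)
(3) (- (- b))  =[neg_neg →]=  b    ⊢ cost 3, within 3

(b * -2)   [cost 3]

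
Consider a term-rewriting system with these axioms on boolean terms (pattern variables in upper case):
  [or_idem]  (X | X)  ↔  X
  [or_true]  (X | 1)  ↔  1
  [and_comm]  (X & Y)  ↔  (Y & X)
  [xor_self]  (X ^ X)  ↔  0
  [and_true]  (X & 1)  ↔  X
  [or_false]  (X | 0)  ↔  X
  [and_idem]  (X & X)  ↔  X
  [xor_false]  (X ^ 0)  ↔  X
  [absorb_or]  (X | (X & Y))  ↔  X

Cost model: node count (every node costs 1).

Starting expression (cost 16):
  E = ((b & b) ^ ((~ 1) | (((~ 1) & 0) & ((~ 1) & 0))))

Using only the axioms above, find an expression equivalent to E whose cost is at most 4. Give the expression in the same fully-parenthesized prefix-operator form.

(b ^ (~ 1))   [cost 4]

1. [and_idem →] (b & b)  →  b;  E = (b ^ ((~ 1) | (((~ 1) & 0) & ((~ 1) & 0))))
2. [and_idem →] (((~ 1) & 0) & ((~ 1) & 0))  →  ((~ 1) & 0);  E = (b ^ ((~ 1) | ((~ 1) & 0)))
3. [absorb_or →] ((~ 1) | ((~ 1) & 0))  →  (~ 1);  cost 4 ≤ 4, done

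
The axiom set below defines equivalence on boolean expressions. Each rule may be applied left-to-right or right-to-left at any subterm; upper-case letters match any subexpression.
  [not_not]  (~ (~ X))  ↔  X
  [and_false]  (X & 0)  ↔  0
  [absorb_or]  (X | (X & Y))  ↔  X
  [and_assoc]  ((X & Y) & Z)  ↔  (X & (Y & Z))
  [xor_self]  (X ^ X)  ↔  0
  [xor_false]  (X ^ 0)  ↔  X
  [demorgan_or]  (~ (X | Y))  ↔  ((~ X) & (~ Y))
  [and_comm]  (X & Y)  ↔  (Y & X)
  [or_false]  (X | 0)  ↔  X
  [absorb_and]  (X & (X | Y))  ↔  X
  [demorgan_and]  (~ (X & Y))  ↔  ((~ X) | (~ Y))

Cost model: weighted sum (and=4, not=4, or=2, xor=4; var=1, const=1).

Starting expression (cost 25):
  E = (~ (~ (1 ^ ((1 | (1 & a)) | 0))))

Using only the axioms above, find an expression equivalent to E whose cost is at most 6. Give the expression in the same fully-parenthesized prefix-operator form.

(1 ^ 1)   [cost 6]

1. [not_not →] (~ (~ (1 ^ ((1 | (1 & a)) | 0))))  →  (1 ^ ((1 | (1 & a)) | 0))
2. [absorb_or →] (1 | (1 & a))  →  1;  E = (1 ^ (1 | 0))
3. [or_false →] (1 | 0)  →  1;  cost 6 ≤ 6, done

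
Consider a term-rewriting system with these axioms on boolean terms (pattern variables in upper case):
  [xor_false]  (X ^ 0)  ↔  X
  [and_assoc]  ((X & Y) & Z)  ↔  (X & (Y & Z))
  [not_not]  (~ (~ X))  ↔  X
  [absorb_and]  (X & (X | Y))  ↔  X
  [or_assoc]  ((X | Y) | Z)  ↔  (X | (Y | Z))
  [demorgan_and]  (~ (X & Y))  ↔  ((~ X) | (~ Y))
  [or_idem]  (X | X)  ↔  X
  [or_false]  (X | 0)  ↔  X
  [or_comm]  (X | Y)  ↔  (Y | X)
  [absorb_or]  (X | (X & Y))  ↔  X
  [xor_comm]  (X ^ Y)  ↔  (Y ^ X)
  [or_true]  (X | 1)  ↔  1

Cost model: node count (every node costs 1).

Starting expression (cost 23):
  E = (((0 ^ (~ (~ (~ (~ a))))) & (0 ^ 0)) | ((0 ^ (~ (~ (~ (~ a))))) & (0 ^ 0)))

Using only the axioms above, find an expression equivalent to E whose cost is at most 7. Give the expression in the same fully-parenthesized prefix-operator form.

step 1: or_idem (→) rewrites (((0 ^ (~ (~ (~ (~ a))))) & (0 ^ 0)) | ((0 ^ (~ (~ (~ (~ a))))) & (0 ^ 0))) into ((0 ^ (~ (~ (~ (~ a))))) & (0 ^ 0))
step 2: not_not (→) rewrites (~ (~ (~ a))) into (~ a), now ((0 ^ (~ (~ a))) & (0 ^ 0))
step 3: not_not (→) rewrites (~ (~ a)) into a, reaching cost 7 (bound 7)

((0 ^ a) & (0 ^ 0))   [cost 7]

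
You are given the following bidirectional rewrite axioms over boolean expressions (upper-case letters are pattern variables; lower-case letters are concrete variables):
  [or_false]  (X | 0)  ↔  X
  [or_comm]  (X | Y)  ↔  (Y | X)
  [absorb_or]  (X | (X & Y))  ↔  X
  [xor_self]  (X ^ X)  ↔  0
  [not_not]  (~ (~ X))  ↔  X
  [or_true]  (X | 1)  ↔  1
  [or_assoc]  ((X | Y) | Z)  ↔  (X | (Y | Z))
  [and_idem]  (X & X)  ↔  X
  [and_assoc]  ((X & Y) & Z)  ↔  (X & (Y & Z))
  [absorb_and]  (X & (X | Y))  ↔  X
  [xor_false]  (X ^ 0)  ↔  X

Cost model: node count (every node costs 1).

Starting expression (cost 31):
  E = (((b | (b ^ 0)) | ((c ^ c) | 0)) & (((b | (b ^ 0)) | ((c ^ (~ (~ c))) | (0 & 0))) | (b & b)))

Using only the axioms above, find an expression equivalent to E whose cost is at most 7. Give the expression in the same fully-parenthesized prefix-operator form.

((b | b) | (c ^ c))   [cost 7]

step 1: not_not (→) rewrites (~ (~ c)) into c, now (((b | (b ^ 0)) | ((c ^ c) | 0)) & (((b | (b ^ 0)) | ((c ^ c) | (0 & 0))) | (b & b)))
step 2: and_idem (→) rewrites (b & b) into b, now (((b | (b ^ 0)) | ((c ^ c) | 0)) & (((b | (b ^ 0)) | ((c ^ c) | (0 & 0))) | b))
step 3: and_idem (→) rewrites (0 & 0) into 0, now (((b | (b ^ 0)) | ((c ^ c) | 0)) & (((b | (b ^ 0)) | ((c ^ c) | 0)) | b))
step 4: absorb_and (→) rewrites (((b | (b ^ 0)) | ((c ^ c) | 0)) & (((b | (b ^ 0)) | ((c ^ c) | 0)) | b)) into ((b | (b ^ 0)) | ((c ^ c) | 0))
step 5: xor_false (→) rewrites (b ^ 0) into b, now ((b | b) | ((c ^ c) | 0))
step 6: or_false (→) rewrites ((c ^ c) | 0) into (c ^ c), reaching cost 7 (bound 7)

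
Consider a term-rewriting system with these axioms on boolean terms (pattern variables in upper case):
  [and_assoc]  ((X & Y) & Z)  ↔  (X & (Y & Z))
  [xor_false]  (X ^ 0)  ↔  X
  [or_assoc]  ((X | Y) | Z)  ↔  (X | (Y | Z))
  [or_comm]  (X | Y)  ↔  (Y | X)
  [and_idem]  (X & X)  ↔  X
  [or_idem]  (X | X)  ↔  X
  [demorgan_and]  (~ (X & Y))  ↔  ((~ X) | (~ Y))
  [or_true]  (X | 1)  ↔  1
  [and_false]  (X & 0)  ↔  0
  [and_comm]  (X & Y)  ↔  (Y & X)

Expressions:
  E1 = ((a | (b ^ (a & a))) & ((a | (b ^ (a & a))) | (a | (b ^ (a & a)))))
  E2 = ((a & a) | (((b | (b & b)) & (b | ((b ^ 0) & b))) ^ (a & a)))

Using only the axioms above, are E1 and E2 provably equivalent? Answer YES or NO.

YES

step 1: or_idem (→) rewrites ((a | (b ^ (a & a))) | (a | (b ^ (a & a)))) into (a | (b ^ (a & a))), now ((a | (b ^ (a & a))) & (a | (b ^ (a & a))))
step 2: and_idem (→) rewrites ((a | (b ^ (a & a))) & (a | (b ^ (a & a)))) into (a | (b ^ (a & a)))
step 3: and_idem (→) rewrites (a & a) into a, now (a | (b ^ a))
step 4: or_idem (←) rewrites b into (b | b), now (a | ((b | b) ^ a))
step 5: and_idem (←) rewrites b into (b & b), now (a | ((b | (b & b)) ^ a))
step 6: and_idem (←) rewrites a into (a & a), now ((a & a) | ((b | (b & b)) ^ a))
step 7: and_idem (←) rewrites (b | (b & b)) into ((b | (b & b)) & (b | (b & b))), now ((a & a) | (((b | (b & b)) & (b | (b & b))) ^ a))
step 8: and_idem (←) rewrites a into (a & a), now ((a & a) | (((b | (b & b)) & (b | (b & b))) ^ (a & a)))
step 9: xor_false (←) rewrites b into (b ^ 0), which is E2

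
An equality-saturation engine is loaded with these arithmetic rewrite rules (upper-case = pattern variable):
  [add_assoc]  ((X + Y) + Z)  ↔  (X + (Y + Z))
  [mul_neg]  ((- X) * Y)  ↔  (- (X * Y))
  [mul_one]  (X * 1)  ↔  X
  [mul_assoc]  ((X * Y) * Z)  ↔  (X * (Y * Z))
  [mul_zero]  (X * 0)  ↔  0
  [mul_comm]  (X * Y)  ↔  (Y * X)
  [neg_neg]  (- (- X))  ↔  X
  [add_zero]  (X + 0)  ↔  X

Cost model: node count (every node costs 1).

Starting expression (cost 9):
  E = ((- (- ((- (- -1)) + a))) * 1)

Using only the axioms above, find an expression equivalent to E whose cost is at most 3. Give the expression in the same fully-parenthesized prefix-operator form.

(1) ((- (- ((- (- -1)) + a))) * 1)  =[mul_one →]=  (- (- ((- (- -1)) + a)))
(2) (- (- ((- (- -1)) + a)))  =[neg_neg →]=  ((- (- -1)) + a)
(3) (- (- -1))  =[neg_neg →]=  -1    ⊢ cost 3, within 3

(-1 + a)   [cost 3]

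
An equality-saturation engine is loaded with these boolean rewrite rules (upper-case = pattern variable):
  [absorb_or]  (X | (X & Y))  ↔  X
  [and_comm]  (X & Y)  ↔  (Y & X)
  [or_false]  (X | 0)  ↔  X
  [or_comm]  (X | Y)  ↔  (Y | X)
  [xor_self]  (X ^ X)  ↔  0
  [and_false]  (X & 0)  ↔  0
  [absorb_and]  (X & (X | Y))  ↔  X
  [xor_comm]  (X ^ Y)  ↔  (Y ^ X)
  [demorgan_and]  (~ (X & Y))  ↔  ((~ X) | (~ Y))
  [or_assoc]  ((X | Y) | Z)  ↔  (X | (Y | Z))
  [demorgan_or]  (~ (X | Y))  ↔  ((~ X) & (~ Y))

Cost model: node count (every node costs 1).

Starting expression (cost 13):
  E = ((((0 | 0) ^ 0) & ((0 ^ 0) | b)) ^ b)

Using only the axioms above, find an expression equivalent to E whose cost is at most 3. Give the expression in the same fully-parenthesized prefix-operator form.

step 1: or_false (→) rewrites (0 | 0) into 0, now (((0 ^ 0) & ((0 ^ 0) | b)) ^ b)
step 2: absorb_and (→) rewrites ((0 ^ 0) & ((0 ^ 0) | b)) into (0 ^ 0), now ((0 ^ 0) ^ b)
step 3: xor_self (→) rewrites (0 ^ 0) into 0, reaching cost 3 (bound 3)

(0 ^ b)   [cost 3]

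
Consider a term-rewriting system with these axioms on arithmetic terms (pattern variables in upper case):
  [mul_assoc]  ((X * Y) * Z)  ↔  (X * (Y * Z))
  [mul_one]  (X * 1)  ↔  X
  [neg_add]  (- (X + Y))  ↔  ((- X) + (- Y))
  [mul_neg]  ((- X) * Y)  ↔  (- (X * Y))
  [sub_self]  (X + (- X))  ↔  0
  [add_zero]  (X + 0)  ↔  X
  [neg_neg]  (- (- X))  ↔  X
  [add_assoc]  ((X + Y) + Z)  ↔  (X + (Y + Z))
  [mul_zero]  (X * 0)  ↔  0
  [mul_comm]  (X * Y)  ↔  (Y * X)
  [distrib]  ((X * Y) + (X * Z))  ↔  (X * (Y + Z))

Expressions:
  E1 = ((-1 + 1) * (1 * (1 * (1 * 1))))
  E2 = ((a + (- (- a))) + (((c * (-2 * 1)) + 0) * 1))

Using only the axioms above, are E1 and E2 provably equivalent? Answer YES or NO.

The axioms are sound identities: if E1 ↔* E2 then E1 and E2 evaluate identically under any assignment.
Under a=0, c=1: E1 evaluates to 0, E2 to -2. Distinct ⇒ no rewrite sequence connects them.

NO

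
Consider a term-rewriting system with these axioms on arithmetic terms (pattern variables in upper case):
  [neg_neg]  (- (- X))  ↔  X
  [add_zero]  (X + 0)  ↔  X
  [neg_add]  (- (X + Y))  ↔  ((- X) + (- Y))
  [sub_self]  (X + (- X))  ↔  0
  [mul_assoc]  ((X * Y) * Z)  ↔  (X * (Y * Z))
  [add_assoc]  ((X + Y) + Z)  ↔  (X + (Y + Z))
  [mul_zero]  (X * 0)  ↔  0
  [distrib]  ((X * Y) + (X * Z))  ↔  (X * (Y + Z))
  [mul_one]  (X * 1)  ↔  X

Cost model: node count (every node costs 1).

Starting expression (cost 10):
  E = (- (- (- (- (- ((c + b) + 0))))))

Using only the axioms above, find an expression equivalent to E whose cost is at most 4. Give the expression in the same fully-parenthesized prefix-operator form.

step 1: add_zero (→) rewrites ((c + b) + 0) into (c + b), now (- (- (- (- (- (c + b))))))
step 2: neg_neg (→) rewrites (- (- (- (- (- (c + b)))))) into (- (- (- (c + b))))
step 3: neg_neg (→) rewrites (- (- (- (c + b)))) into (- (c + b)), reaching cost 4 (bound 4)

(- (c + b))   [cost 4]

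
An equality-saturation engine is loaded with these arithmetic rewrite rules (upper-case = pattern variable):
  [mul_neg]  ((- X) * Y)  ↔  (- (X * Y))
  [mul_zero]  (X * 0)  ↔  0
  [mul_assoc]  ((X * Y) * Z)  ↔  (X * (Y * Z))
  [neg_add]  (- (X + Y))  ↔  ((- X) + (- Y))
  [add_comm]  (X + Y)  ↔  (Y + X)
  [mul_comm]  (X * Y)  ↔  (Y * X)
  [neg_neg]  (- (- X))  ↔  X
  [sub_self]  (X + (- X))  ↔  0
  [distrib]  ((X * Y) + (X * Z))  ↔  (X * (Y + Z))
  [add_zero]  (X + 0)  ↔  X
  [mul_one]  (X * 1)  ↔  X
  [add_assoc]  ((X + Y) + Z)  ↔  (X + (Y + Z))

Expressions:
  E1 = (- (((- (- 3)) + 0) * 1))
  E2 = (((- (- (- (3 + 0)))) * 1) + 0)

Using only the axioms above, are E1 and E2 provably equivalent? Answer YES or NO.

YES

step 1: mul_one (→) rewrites (((- (- 3)) + 0) * 1) into ((- (- 3)) + 0), now (- ((- (- 3)) + 0))
step 2: add_zero (→) rewrites ((- (- 3)) + 0) into (- (- 3)), now (- (- (- 3)))
step 3: neg_neg (→) rewrites (- (- (- 3))) into (- 3)
step 4: add_zero (←) rewrites (- 3) into ((- 3) + 0)
step 5: mul_one (←) rewrites (- 3) into ((- 3) * 1), now (((- 3) * 1) + 0)
step 6: add_zero (←) rewrites 3 into (3 + 0), now (((- (3 + 0)) * 1) + 0)
step 7: neg_neg (←) rewrites (3 + 0) into (- (- (3 + 0))), which is E2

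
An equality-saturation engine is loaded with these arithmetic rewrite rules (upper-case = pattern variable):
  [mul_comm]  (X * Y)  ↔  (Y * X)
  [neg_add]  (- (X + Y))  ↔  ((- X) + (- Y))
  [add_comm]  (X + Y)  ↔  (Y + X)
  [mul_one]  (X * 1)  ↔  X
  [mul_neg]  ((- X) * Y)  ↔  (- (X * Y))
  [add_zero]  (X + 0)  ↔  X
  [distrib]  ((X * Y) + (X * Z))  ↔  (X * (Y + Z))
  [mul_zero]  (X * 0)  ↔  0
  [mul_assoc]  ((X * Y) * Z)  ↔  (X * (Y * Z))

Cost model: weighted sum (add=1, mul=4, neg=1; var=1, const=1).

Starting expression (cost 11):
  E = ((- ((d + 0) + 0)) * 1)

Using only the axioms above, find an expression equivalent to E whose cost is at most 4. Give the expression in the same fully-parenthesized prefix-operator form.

(1) ((d + 0) + 0)  =[add_zero →]=  (d + 0)    ⊢ ((- (d + 0)) * 1)
(2) ((- (d + 0)) * 1)  =[mul_one →]=  (- (d + 0))    ⊢ cost 4, within 4

(- (d + 0))   [cost 4]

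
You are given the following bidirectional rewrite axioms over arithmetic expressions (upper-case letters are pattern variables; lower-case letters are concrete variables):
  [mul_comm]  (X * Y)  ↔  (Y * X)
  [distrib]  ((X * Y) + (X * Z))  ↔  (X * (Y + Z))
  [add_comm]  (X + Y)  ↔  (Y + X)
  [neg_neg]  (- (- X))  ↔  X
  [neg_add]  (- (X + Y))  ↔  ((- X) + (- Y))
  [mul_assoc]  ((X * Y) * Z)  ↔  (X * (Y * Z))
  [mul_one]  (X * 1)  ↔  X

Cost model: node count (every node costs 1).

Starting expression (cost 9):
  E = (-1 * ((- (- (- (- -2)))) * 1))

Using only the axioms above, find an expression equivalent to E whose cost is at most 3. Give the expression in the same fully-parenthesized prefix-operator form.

(-1 * -2)   [cost 3]

(1) (- (- (- (- -2))))  =[neg_neg →]=  (- (- -2))    ⊢ (-1 * ((- (- -2)) * 1))
(2) (- (- -2))  =[neg_neg →]=  -2    ⊢ (-1 * (-2 * 1))
(3) (-2 * 1)  =[mul_one →]=  -2    ⊢ cost 3, within 3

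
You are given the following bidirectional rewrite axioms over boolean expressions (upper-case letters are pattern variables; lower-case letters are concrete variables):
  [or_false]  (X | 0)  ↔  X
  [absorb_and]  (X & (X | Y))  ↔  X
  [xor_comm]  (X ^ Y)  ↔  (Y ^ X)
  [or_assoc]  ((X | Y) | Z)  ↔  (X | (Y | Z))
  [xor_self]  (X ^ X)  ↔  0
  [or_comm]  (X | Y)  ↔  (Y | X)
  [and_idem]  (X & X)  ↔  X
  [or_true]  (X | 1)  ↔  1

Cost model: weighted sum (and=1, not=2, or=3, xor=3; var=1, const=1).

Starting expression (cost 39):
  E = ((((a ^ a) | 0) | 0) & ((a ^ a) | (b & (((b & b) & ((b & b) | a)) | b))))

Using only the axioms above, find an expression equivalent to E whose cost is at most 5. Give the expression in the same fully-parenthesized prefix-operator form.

(1) ((b & b) & ((b & b) | a))  =[absorb_and →]=  (b & b)    ⊢ ((((a ^ a) | 0) | 0) & ((a ^ a) | (b & ((b & b) | b))))
(2) (b & b)  =[and_idem →]=  b    ⊢ ((((a ^ a) | 0) | 0) & ((a ^ a) | (b & (b | b))))
(3) ((a ^ a) | 0)  =[or_false →]=  (a ^ a)    ⊢ (((a ^ a) | 0) & ((a ^ a) | (b & (b | b))))
(4) ((a ^ a) | 0)  =[or_false →]=  (a ^ a)    ⊢ ((a ^ a) & ((a ^ a) | (b & (b | b))))
(5) (b & (b | b))  =[absorb_and →]=  b    ⊢ ((a ^ a) & ((a ^ a) | b))
(6) ((a ^ a) & ((a ^ a) | b))  =[absorb_and →]=  (a ^ a)    ⊢ cost 5, within 5

(a ^ a)   [cost 5]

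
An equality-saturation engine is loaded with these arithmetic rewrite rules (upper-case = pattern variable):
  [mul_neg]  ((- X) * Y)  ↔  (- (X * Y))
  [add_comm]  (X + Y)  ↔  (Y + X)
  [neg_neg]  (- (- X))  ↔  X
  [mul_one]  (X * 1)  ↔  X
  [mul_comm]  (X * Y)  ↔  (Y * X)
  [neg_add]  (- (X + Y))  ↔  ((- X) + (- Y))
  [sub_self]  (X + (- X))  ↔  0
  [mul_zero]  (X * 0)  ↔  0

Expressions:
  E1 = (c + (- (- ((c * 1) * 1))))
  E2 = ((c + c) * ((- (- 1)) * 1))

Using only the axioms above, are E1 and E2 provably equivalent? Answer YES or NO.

1. [mul_one →] ((c * 1) * 1)  →  (c * 1);  E1 = (c + (- (- (c * 1))))
2. [add_comm →] (c + (- (- (c * 1))))  →  ((- (- (c * 1))) + c)
3. [mul_one →] (c * 1)  →  c;  E1 = ((- (- c)) + c)
4. [neg_neg →] (- (- c))  →  c;  E1 = (c + c)
5. [mul_one ←] (c + c)  →  ((c + c) * 1)
6. [mul_one ←] 1  →  (1 * 1);  E1 = ((c + c) * (1 * 1))
7. [neg_neg ←] 1  →  (- (- 1));  this is E2

YES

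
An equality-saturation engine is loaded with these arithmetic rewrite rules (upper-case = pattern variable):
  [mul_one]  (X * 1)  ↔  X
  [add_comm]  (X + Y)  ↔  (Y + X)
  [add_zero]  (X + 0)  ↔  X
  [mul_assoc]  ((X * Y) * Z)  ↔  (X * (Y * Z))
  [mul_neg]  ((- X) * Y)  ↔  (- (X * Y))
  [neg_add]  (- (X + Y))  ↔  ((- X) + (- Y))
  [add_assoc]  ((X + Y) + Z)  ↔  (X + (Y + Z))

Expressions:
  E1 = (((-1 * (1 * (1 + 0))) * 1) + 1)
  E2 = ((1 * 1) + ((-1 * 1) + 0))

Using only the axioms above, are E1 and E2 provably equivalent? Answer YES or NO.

YES

1. [add_zero →] (1 + 0)  →  1;  E1 = (((-1 * (1 * 1)) * 1) + 1)
2. [mul_one →] ((-1 * (1 * 1)) * 1)  →  (-1 * (1 * 1));  E1 = ((-1 * (1 * 1)) + 1)
3. [add_comm →] ((-1 * (1 * 1)) + 1)  →  (1 + (-1 * (1 * 1)))
4. [mul_one →] (1 * 1)  →  1;  E1 = (1 + (-1 * 1))
5. [mul_one →] (-1 * 1)  →  -1;  E1 = (1 + -1)
6. [add_zero ←] -1  →  (-1 + 0);  E1 = (1 + (-1 + 0))
7. [mul_one ←] -1  →  (-1 * 1);  E1 = (1 + ((-1 * 1) + 0))
8. [mul_one ←] 1  →  (1 * 1);  this is E2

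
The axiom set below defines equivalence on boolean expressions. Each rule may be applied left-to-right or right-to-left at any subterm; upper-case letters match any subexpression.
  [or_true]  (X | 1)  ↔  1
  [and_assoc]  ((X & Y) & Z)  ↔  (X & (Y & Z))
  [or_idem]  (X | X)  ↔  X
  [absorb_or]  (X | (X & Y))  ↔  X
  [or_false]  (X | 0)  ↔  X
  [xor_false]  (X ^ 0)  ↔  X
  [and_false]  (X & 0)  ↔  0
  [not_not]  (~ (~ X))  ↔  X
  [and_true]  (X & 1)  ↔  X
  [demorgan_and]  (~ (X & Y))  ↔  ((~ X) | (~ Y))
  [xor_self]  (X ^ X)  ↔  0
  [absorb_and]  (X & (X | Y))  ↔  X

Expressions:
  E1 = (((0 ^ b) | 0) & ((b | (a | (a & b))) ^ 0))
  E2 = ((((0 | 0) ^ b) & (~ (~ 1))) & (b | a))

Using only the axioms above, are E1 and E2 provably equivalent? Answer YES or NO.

step 1: or_false (→) rewrites ((0 ^ b) | 0) into (0 ^ b), now ((0 ^ b) & ((b | (a | (a & b))) ^ 0))
step 2: absorb_or (→) rewrites (a | (a & b)) into a, now ((0 ^ b) & ((b | a) ^ 0))
step 3: xor_false (→) rewrites ((b | a) ^ 0) into (b | a), now ((0 ^ b) & (b | a))
step 4: or_false (←) rewrites 0 into (0 | 0), now (((0 | 0) ^ b) & (b | a))
step 5: and_true (←) rewrites ((0 | 0) ^ b) into (((0 | 0) ^ b) & 1), now ((((0 | 0) ^ b) & 1) & (b | a))
step 6: not_not (←) rewrites 1 into (~ (~ 1)), which is E2

YES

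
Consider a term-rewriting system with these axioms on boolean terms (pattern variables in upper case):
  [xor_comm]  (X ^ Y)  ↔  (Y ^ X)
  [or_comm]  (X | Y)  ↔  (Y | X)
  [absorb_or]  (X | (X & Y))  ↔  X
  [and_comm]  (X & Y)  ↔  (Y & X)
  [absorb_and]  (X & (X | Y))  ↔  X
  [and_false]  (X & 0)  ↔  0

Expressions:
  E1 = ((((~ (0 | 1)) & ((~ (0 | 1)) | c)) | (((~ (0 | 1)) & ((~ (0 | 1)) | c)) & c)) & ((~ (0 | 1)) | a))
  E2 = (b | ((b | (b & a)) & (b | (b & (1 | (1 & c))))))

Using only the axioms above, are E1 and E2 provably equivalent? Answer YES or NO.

NO

Every axiom is a valid identity, so a rewrite proof would force E1 and E2 to agree under every assignment.
At a=0, b=1, c=0: E1 = 0 but E2 = 1; they differ, so no derivation exists.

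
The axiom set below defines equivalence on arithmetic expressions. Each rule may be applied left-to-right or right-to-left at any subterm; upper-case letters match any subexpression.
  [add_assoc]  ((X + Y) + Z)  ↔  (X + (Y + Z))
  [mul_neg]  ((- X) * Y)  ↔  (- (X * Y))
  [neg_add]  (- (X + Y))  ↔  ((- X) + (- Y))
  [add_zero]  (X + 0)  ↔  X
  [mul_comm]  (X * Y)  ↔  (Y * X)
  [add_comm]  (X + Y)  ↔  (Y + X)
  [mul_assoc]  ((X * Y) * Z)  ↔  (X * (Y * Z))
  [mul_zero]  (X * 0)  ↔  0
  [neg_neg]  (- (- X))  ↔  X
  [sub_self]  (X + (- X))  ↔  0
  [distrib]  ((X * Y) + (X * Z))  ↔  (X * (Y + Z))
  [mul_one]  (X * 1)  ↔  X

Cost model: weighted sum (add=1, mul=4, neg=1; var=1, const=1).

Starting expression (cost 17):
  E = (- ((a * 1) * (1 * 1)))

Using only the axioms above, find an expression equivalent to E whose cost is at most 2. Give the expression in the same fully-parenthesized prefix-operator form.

(- a)   [cost 2]

step 1: mul_one (→) rewrites (1 * 1) into 1, now (- ((a * 1) * 1))
step 2: mul_one (→) rewrites ((a * 1) * 1) into (a * 1), now (- (a * 1))
step 3: mul_one (→) rewrites (a * 1) into a, reaching cost 2 (bound 2)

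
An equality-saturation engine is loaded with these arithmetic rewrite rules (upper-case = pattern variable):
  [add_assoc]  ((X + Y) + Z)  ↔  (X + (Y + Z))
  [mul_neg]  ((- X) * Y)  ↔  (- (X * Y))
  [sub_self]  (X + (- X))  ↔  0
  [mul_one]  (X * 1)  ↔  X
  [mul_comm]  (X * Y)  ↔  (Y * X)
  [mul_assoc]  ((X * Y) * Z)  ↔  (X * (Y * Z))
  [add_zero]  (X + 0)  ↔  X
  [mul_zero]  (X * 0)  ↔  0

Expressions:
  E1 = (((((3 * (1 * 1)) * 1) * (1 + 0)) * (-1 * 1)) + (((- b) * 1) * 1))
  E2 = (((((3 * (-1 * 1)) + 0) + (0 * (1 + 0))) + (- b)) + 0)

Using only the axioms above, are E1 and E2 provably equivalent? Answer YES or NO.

YES

(1) (1 * 1)  =[mul_one →]=  1    ⊢ (((((3 * 1) * 1) * (1 + 0)) * (-1 * 1)) + (((- b) * 1) * 1))
(2) (((- b) * 1) * 1)  =[mul_one →]=  ((- b) * 1)    ⊢ (((((3 * 1) * 1) * (1 + 0)) * (-1 * 1)) + ((- b) * 1))
(3) (-1 * 1)  =[mul_one →]=  -1    ⊢ (((((3 * 1) * 1) * (1 + 0)) * -1) + ((- b) * 1))
(4) ((3 * 1) * 1)  =[mul_one →]=  (3 * 1)    ⊢ ((((3 * 1) * (1 + 0)) * -1) + ((- b) * 1))
(5) (3 * 1)  =[mul_one →]=  3    ⊢ (((3 * (1 + 0)) * -1) + ((- b) * 1))
(6) (1 + 0)  =[add_zero →]=  1    ⊢ (((3 * 1) * -1) + ((- b) * 1))
(7) (3 * 1)  =[mul_one →]=  3    ⊢ ((3 * -1) + ((- b) * 1))
(8) ((- b) * 1)  =[mul_one →]=  (- b)    ⊢ ((3 * -1) + (- b))
(9) (3 * -1)  =[add_zero ←]=  ((3 * -1) + 0)    ⊢ (((3 * -1) + 0) + (- b))
(10) 0  =[mul_one ←]=  (0 * 1)    ⊢ (((3 * -1) + (0 * 1)) + (- b))
(11) 1  =[add_zero ←]=  (1 + 0)    ⊢ (((3 * -1) + (0 * (1 + 0))) + (- b))
(12) (3 * -1)  =[add_zero ←]=  ((3 * -1) + 0)    ⊢ ((((3 * -1) + 0) + (0 * (1 + 0))) + (- b))
(13) -1  =[mul_one ←]=  (-1 * 1)    ⊢ ((((3 * (-1 * 1)) + 0) + (0 * (1 + 0))) + (- b))
(14) ((((3 * (-1 * 1)) + 0) + (0 * (1 + 0))) + (- b))  =[add_zero ←]=  (((((3 * (-1 * 1)) + 0) + (0 * (1 + 0))) + (- b)) + 0)    ⊢ E2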